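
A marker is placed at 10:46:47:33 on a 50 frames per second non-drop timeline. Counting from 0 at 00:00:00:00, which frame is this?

frame 1940383

Total seconds to the label: (10 × 3600 + 46 × 60 + 47) = 38807.
Frame index = 38807 × 50 + 33 = 1940383.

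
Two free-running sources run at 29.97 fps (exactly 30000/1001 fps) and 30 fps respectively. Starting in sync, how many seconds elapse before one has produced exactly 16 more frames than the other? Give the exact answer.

The gap grows by |30 − 30000/1001| = 30/1001 frames per second.
Time for a 16-frame gap: 16 ÷ (30/1001) = 8008/15 s.

8008/15 seconds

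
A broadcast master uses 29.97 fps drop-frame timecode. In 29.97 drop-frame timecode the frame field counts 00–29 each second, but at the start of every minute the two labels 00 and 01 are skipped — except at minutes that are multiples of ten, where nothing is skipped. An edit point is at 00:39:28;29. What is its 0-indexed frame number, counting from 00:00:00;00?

As if non-drop at 30 labels/s: (0 × 3600 + 39 × 60 + 28) × 30 + 29 = 71069.
Minute boundaries passed: 39; those not divisible by 10: 39 − 3 = 36; dropped labels = 2 × 36 = 72.
Actual frame index = 71069 − 72 = 70997.

70997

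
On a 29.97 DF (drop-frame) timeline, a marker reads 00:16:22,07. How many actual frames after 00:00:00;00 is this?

29437

As if non-drop at 30 labels/s: (0 × 3600 + 16 × 60 + 22) × 30 + 7 = 29467.
Minute boundaries passed: 16; those not divisible by 10: 16 − 1 = 15; dropped labels = 2 × 15 = 30.
Actual frame index = 29467 − 30 = 29437.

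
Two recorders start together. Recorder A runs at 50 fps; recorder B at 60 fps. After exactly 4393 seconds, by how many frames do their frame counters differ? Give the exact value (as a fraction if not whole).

A emits 50 × 4393 = 219650 frames; B emits 60 × 4393 = 263580.
Difference = 43930 frames; B is ahead of A.

43930 frames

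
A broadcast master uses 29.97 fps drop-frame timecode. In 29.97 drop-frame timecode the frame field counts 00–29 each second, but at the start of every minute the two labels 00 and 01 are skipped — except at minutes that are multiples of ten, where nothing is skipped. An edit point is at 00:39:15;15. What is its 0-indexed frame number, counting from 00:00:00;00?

As if non-drop at 30 labels/s: (0 × 3600 + 39 × 60 + 15) × 30 + 15 = 70665.
Minute boundaries passed: 39; those not divisible by 10: 39 − 3 = 36; dropped labels = 2 × 36 = 72.
Actual frame index = 70665 − 72 = 70593.

70593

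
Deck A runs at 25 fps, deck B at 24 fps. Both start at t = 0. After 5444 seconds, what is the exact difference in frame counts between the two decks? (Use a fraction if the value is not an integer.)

A emits 25 × 5444 = 136100 frames; B emits 24 × 5444 = 130656.
Difference = 5444 frames; B is behind A.

5444 frames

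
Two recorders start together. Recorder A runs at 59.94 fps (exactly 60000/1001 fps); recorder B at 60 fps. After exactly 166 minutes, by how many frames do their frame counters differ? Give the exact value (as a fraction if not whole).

166 min = 9960 s.
A emits 60000/1001 × 9960 = 597600000/1001 frames; B emits 60 × 9960 = 597600.
Difference = 597600/1001 frames (≈ 597.0030); B is ahead of A.

597600/1001 frames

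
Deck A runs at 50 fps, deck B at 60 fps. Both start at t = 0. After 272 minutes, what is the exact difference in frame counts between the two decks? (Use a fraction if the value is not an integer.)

163200 frames

272 min = 16320 s.
A emits 50 × 16320 = 816000 frames; B emits 60 × 16320 = 979200.
Difference = 163200 frames; B is ahead of A.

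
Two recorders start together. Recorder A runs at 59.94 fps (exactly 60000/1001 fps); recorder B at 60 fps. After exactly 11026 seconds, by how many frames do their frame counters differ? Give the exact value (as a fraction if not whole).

A emits 60000/1001 × 11026 = 661560000/1001 frames; B emits 60 × 11026 = 661560.
Difference = 661560/1001 frames (≈ 660.8991); B is ahead of A.

661560/1001 frames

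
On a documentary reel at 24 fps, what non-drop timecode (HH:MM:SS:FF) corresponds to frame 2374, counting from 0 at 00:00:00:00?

2374 ÷ 24 = 98 full seconds, remainder 22 frames.
98 s = 0 h 1 min 38 s.
Timecode: 00:01:38:22.

00:01:38:22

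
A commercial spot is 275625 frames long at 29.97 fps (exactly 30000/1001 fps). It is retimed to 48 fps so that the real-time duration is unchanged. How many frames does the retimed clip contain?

Target frames = source frames × (target rate / source rate) = 275625 × (48)/(30000/1001) = 275625 × 1001/625 = 441441.

441441 frames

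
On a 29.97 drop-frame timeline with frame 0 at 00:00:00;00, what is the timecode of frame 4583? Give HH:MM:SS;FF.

00:02:32;27

Each 10-minute DF block holds 10 × 60 × 30 − 9 × 2 = 17982 frames. 4583 ÷ 17982 → 0 full blocks, remainder 4583.
Within the partial block the first minute is 1800 frames and each further minute 1798, so 2 further minute boundaries passed. Total skipped labels = 18 × 0 + 2 × 2 = 4.
Non-drop label index = 4583 + 4 = 4587; at 30 labels/s that is 00:02:32:27, i.e. DF 00:02:32;27.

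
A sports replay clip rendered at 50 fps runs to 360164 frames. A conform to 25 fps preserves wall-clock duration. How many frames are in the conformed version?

180082 frames

Target frames = source frames × (target rate / source rate) = 360164 × (25)/(50) = 360164 × 1/2 = 180082.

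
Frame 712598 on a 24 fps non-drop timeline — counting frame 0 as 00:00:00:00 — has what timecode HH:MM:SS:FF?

712598 ÷ 24 = 29691 full seconds, remainder 14 frames.
29691 s = 8 h 14 min 51 s.
Timecode: 08:14:51:14.

08:14:51:14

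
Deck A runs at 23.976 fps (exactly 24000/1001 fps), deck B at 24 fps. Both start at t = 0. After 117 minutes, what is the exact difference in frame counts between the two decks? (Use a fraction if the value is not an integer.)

12960/77 frames

117 min = 7020 s.
A emits 24000/1001 × 7020 = 12960000/77 frames; B emits 24 × 7020 = 168480.
Difference = 12960/77 frames (≈ 168.3117); B is ahead of A.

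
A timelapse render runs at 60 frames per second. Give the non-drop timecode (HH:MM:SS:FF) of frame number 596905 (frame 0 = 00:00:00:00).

596905 ÷ 60 = 9948 full seconds, remainder 25 frames.
9948 s = 2 h 45 min 48 s.
Timecode: 02:45:48:25.

02:45:48:25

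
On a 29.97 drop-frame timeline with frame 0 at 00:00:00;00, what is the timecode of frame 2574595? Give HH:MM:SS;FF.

Each 10-minute DF block holds 10 × 60 × 30 − 9 × 2 = 17982 frames. 2574595 ÷ 17982 → 143 full blocks, remainder 3169.
Within the partial block the first minute is 1800 frames and each further minute 1798, so 1 further minute boundary passed. Total skipped labels = 18 × 143 + 2 × 1 = 2576.
Non-drop label index = 2574595 + 2576 = 2577171; at 30 labels/s that is 23:51:45:21, i.e. DF 23:51:45;21.

23:51:45;21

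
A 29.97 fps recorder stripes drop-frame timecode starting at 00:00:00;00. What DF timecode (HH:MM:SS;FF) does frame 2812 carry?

Each 10-minute DF block holds 10 × 60 × 30 − 9 × 2 = 17982 frames. 2812 ÷ 17982 → 0 full blocks, remainder 2812.
Within the partial block the first minute is 1800 frames and each further minute 1798, so 1 further minute boundary passed. Total skipped labels = 18 × 0 + 2 × 1 = 2.
Non-drop label index = 2812 + 2 = 2814; at 30 labels/s that is 00:01:33:24, i.e. DF 00:01:33;24.

00:01:33;24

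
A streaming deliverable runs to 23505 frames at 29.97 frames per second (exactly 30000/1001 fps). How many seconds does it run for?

Running time = 23505 / (30000/1001) = 784.2835 s.

784.2835 seconds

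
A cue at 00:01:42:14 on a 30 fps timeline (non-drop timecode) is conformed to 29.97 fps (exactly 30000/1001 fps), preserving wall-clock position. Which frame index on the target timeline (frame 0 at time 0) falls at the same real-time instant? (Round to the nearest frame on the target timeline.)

frame 3071

Source frame index: (0×3600 + 1×60 + 42) × 30 + 14 = 3074.
Real time: 3074 / (30) = 1537/15 s.
Target frame: (1537/15) × (30000/1001) = 3074000/1001 ≈ 3070.929 → 3071.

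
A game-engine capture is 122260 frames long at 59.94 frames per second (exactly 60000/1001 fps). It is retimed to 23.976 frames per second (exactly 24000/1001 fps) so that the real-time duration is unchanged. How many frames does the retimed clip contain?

48904 frames

Target frames = source frames × (target rate / source rate) = 122260 × (24000/1001)/(60000/1001) = 122260 × 2/5 = 48904.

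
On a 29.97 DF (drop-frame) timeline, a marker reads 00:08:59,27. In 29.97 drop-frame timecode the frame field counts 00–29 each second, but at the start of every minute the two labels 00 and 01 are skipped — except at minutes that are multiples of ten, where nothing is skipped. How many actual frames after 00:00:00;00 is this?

16181

As if non-drop at 30 labels/s: (0 × 3600 + 8 × 60 + 59) × 30 + 27 = 16197.
Minute boundaries passed: 8; those not divisible by 10: 8 − 0 = 8; dropped labels = 2 × 8 = 16.
Actual frame index = 16197 − 16 = 16181.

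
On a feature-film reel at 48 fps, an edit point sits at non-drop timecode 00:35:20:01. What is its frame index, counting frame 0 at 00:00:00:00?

Total seconds to the label: (0 × 3600 + 35 × 60 + 20) = 2120.
Frame index = 2120 × 48 + 1 = 101761.

101761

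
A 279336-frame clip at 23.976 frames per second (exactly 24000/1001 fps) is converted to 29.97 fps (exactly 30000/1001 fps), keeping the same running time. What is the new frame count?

349170 frames

Target frames = source frames × (target rate / source rate) = 279336 × (30000/1001)/(24000/1001) = 279336 × 5/4 = 349170.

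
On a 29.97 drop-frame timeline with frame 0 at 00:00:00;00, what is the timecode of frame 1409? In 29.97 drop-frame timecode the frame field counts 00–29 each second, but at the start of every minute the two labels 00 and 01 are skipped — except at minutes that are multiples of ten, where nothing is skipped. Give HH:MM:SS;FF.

Each 10-minute DF block holds 10 × 60 × 30 − 9 × 2 = 17982 frames. 1409 ÷ 17982 → 0 full blocks, remainder 1409.
Within the partial block the first minute is 1800 frames and each further minute 1798, so 0 further minute boundaries passed. Total skipped labels = 18 × 0 + 2 × 0 = 0.
Non-drop label index = 1409 + 0 = 1409; at 30 labels/s that is 00:00:46:29, i.e. DF 00:00:46;29.

00:00:46;29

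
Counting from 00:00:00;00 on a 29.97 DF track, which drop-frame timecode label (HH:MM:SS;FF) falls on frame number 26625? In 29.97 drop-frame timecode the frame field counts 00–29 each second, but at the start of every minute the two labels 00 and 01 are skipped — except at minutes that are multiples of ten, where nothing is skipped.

Each 10-minute DF block holds 10 × 60 × 30 − 9 × 2 = 17982 frames. 26625 ÷ 17982 → 1 full block, remainder 8643.
Within the partial block the first minute is 1800 frames and each further minute 1798, so 4 further minute boundaries passed. Total skipped labels = 18 × 1 + 2 × 4 = 26.
Non-drop label index = 26625 + 26 = 26651; at 30 labels/s that is 00:14:48:11, i.e. DF 00:14:48;11.

00:14:48;11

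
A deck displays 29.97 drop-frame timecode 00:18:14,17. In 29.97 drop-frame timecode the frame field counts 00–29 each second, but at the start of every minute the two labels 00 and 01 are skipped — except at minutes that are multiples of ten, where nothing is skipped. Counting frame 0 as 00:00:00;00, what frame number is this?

Complete 10-minute blocks: 1, each 17982 frames → 17982.
Remaining 8 whole minutes in the current block: 1800 + 7 × 1798 = 14386 frames.
Within the current minute: 14 × 30 + 17 − 2 = 435 (labels ;00/;01 skipped at this minute). Total = 17982 + 14386 + 435 = 32803.

32803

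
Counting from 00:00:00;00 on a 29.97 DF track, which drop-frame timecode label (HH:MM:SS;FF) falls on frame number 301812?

Each 10-minute DF block holds 10 × 60 × 30 − 9 × 2 = 17982 frames. 301812 ÷ 17982 → 16 full blocks, remainder 14100.
Within the partial block the first minute is 1800 frames and each further minute 1798, so 7 further minute boundaries passed. Total skipped labels = 18 × 16 + 2 × 7 = 302.
Non-drop label index = 301812 + 302 = 302114; at 30 labels/s that is 02:47:50:14, i.e. DF 02:47:50;14.

02:47:50;14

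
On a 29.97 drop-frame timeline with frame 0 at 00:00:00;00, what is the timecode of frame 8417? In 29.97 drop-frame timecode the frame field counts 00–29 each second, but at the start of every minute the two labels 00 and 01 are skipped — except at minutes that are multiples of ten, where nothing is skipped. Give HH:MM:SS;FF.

Each 10-minute DF block holds 10 × 60 × 30 − 9 × 2 = 17982 frames. 8417 ÷ 17982 → 0 full blocks, remainder 8417.
Within the partial block the first minute is 1800 frames and each further minute 1798, so 4 further minute boundaries passed. Total skipped labels = 18 × 0 + 2 × 4 = 8.
Non-drop label index = 8417 + 8 = 8425; at 30 labels/s that is 00:04:40:25, i.e. DF 00:04:40;25.

00:04:40;25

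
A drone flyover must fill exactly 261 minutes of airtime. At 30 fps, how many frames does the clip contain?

261 min = 15660 s.
Frames = 15660 × 30 = 469800.

469800 frames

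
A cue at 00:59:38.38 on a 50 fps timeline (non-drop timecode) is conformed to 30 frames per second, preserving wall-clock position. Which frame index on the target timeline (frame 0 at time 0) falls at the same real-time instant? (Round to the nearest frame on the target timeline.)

Source frame index: (0×3600 + 59×60 + 38) × 50 + 38 = 178938.
Real time: 178938 / (50) = 89469/25 s.
Target frame: (89469/25) × (30) = 536814/5 ≈ 107362.800 → 107363.

frame 107363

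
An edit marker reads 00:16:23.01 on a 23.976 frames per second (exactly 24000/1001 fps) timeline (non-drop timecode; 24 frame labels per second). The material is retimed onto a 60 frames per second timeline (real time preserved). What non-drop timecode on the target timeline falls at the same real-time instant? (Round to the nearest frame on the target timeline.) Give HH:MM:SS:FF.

Source frame index: (0×3600 + 16×60 + 23) × 24 + 1 = 23593.
Real time: 23593 / (24000/1001) = 23616593/24000 s.
Target frame: (23616593/24000) × (60) = 23616593/400 ≈ 59041.482 → 59041.
At 60 labels/s: frame 59041 → 00:16:24:01.

00:16:24:01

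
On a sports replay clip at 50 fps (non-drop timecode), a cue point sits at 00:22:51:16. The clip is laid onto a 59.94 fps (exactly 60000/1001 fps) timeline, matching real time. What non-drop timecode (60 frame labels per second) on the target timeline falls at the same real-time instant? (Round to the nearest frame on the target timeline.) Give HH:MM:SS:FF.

00:22:49:57

Source frame index: (0×3600 + 22×60 + 51) × 50 + 16 = 68566.
Real time: 68566 / (50) = 34283/25 s.
Target frame: (34283/25) × (60000/1001) = 82279200/1001 ≈ 82197.003 → 82197.
At 60 labels/s: frame 82197 → 00:22:49:57.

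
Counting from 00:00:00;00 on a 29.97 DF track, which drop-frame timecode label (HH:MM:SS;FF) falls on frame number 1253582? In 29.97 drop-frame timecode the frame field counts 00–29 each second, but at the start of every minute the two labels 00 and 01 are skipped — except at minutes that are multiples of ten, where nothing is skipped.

Each 10-minute DF block holds 10 × 60 × 30 − 9 × 2 = 17982 frames. 1253582 ÷ 17982 → 69 full blocks, remainder 12824.
Within the partial block the first minute is 1800 frames and each further minute 1798, so 7 further minute boundaries passed. Total skipped labels = 18 × 69 + 2 × 7 = 1256.
Non-drop label index = 1253582 + 1256 = 1254838; at 30 labels/s that is 11:37:07:28, i.e. DF 11:37:07;28.

11:37:07;28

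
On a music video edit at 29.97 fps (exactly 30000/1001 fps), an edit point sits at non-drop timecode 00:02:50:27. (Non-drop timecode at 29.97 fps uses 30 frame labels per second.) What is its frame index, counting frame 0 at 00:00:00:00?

Total seconds to the label: (0 × 3600 + 2 × 60 + 50) = 170.
Frame index = 170 × 30 + 27 = 5127.

frame 5127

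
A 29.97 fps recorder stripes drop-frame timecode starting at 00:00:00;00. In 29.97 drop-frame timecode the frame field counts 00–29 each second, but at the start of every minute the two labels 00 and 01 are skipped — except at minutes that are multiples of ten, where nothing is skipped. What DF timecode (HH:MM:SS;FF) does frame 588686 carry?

05:27:22;16

Each 10-minute DF block holds 10 × 60 × 30 − 9 × 2 = 17982 frames. 588686 ÷ 17982 → 32 full blocks, remainder 13262.
Within the partial block the first minute is 1800 frames and each further minute 1798, so 7 further minute boundaries passed. Total skipped labels = 18 × 32 + 2 × 7 = 590.
Non-drop label index = 588686 + 590 = 589276; at 30 labels/s that is 05:27:22:16, i.e. DF 05:27:22;16.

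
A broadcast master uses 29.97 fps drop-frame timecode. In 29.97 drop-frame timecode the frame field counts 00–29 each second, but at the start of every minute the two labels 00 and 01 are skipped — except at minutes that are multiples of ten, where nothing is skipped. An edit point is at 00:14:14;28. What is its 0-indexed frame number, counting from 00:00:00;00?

As if non-drop at 30 labels/s: (0 × 3600 + 14 × 60 + 14) × 30 + 28 = 25648.
Minute boundaries passed: 14; those not divisible by 10: 14 − 1 = 13; dropped labels = 2 × 13 = 26.
Actual frame index = 25648 − 26 = 25622.

25622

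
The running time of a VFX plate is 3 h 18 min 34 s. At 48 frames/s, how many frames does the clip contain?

571872 frames

3 h 18 min 34 s = 11914 s.
Frames = 11914 × 48 = 571872.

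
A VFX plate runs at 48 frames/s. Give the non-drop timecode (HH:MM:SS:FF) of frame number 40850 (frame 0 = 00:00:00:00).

40850 ÷ 48 = 851 full seconds, remainder 2 frames.
851 s = 0 h 14 min 11 s.
Timecode: 00:14:11:02.

00:14:11:02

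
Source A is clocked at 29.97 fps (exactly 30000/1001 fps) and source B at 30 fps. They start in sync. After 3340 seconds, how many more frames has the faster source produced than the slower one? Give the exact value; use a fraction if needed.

100200/1001 frames

A emits 30000/1001 × 3340 = 100200000/1001 frames; B emits 30 × 3340 = 100200.
Difference = 100200/1001 frames (≈ 100.0999); B is ahead of A.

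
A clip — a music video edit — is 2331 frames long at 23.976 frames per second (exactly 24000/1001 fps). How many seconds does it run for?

Running time = 2331 / (24000/1001) = 97.222125 s.

97.222125 seconds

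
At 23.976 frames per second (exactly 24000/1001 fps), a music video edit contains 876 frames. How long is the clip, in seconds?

Running time = 876 / (24000/1001) = 36.5365 s.

36.5365 seconds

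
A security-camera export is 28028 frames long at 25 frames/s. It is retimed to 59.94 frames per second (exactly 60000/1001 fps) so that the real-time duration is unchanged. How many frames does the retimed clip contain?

Target frames = source frames × (target rate / source rate) = 28028 × (60000/1001)/(25) = 28028 × 2400/1001 = 67200.

67200 frames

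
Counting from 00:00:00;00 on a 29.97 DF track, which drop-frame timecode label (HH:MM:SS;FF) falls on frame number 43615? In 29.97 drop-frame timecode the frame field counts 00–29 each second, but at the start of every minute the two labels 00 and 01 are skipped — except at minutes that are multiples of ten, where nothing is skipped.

00:24:15;09

Ten DF minutes hold 17982 frames, so frame 43615 lies in block 2 (frames 35964–53945) with 7651 frames into that block.
The block's first minute is 1800 frames and the rest 1798 each; 7651 frames reaches minute 4, so 2 × 18 + 4 × 2 = 44 labels have been skipped so far.
Adding those back, label number 43615 + 44 = 43659 at 30 labels/s is 1455 s + 9 f = 0 h 24 min 15 s frame 9, i.e. 00:24:15;09.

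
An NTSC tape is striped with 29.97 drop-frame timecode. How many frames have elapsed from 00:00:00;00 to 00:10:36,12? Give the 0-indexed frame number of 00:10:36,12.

19074

Complete 10-minute blocks: 1, each 17982 frames → 17982.
Remaining 0 whole minutes in the current block: 0 frames.
Within the current minute: 36 × 30 + 12 = 1092. Total = 17982 + 0 + 1092 = 19074.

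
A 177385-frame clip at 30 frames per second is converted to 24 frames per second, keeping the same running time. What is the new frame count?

141908 frames

Target frames = source frames × (target rate / source rate) = 177385 × (24)/(30) = 177385 × 4/5 = 141908.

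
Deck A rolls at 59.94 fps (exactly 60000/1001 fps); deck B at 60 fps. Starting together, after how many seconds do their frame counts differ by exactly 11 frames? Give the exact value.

11011/60 seconds

The gap grows by |60 − 60000/1001| = 60/1001 frames per second.
Time for a 11-frame gap: 11 ÷ (60/1001) = 11011/60 s.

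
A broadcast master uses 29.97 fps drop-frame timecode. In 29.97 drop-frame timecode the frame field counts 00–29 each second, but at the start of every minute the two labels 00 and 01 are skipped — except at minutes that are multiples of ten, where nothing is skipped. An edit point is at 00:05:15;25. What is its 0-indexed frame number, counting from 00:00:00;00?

9465

As if non-drop at 30 labels/s: (0 × 3600 + 5 × 60 + 15) × 30 + 25 = 9475.
Minute boundaries passed: 5; those not divisible by 10: 5 − 0 = 5; dropped labels = 2 × 5 = 10.
Actual frame index = 9475 − 10 = 9465.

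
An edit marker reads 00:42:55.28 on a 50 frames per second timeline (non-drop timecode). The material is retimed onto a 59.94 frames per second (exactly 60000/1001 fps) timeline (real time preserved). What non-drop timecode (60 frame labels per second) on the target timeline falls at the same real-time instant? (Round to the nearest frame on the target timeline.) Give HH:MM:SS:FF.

00:42:52:59

Source frame index: (0×3600 + 42×60 + 55) × 50 + 28 = 128778.
Real time: 128778 / (50) = 64389/25 s.
Target frame: (64389/25) × (60000/1001) = 11887200/77 ≈ 154379.221 → 154379.
At 60 labels/s: frame 154379 → 00:42:52:59.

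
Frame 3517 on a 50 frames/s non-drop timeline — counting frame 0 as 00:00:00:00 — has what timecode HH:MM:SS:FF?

00:01:10:17

3517 ÷ 50 = 70 full seconds, remainder 17 frames.
70 s = 0 h 1 min 10 s.
Timecode: 00:01:10:17.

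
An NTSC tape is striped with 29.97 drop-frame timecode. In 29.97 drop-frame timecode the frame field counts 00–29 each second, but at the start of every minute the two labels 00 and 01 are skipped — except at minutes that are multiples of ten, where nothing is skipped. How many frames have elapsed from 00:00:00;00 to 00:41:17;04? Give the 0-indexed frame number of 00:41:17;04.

Complete 10-minute blocks: 4, each 17982 frames → 71928.
Remaining 1 whole minute in the current block: 1800 + 0 × 1798 = 1800 frames.
Within the current minute: 17 × 30 + 4 − 2 = 512 (labels ;00/;01 skipped at this minute). Total = 71928 + 1800 + 512 = 74240.

74240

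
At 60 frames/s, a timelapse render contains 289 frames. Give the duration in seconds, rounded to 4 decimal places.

Running time = 289 × 1/60 = 289/60 s ≈ 4.8167 s.

4.8167 seconds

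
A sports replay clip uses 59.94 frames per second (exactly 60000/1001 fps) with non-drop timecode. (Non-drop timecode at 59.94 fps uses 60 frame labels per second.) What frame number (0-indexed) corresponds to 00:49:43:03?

178983

Total seconds to the label: (0 × 3600 + 49 × 60 + 43) = 2983.
Frame index = 2983 × 60 + 3 = 178983.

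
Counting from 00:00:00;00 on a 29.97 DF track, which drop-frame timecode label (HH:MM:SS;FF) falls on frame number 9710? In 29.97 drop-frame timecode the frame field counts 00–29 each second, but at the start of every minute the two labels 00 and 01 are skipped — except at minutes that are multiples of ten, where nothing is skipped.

00:05:24;00

Each 10-minute DF block holds 10 × 60 × 30 − 9 × 2 = 17982 frames. 9710 ÷ 17982 → 0 full blocks, remainder 9710.
Within the partial block the first minute is 1800 frames and each further minute 1798, so 5 further minute boundaries passed. Total skipped labels = 18 × 0 + 2 × 5 = 10.
Non-drop label index = 9710 + 10 = 9720; at 30 labels/s that is 00:05:24:00, i.e. DF 00:05:24;00.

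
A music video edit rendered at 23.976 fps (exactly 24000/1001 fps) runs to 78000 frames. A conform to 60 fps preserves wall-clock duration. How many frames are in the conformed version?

Target frames = source frames × (target rate / source rate) = 78000 × (60)/(24000/1001) = 78000 × 1001/400 = 195195.

195195 frames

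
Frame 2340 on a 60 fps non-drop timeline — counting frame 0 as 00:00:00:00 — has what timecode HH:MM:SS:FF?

00:00:39:00

2340 ÷ 60 = 39 full seconds, remainder 0 frames.
39 s = 0 h 0 min 39 s.
Timecode: 00:00:39:00.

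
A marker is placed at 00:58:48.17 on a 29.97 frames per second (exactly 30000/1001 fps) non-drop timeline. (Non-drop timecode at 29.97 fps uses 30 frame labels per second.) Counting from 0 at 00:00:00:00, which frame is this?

frame 105857

Total seconds to the label: (0 × 3600 + 58 × 60 + 48) = 3528.
Frame index = 3528 × 30 + 17 = 105857.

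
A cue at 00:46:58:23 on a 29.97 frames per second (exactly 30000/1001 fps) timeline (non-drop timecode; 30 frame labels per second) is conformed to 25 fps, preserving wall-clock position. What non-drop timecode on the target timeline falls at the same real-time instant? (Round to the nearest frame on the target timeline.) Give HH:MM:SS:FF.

Source frame index: (0×3600 + 46×60 + 58) × 30 + 23 = 84563.
Real time: 84563 / (30000/1001) = 84647563/30000 s.
Target frame: (84647563/30000) × (25) = 84647563/1200 ≈ 70539.636 → 70540.
At 25 labels/s: frame 70540 → 00:47:01:15.

00:47:01:15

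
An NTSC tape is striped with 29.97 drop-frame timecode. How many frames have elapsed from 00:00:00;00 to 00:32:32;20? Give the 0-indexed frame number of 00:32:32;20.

58522

Complete 10-minute blocks: 3, each 17982 frames → 53946.
Remaining 2 whole minutes in the current block: 1800 + 1 × 1798 = 3598 frames.
Within the current minute: 32 × 30 + 20 − 2 = 978 (labels ;00/;01 skipped at this minute). Total = 53946 + 3598 + 978 = 58522.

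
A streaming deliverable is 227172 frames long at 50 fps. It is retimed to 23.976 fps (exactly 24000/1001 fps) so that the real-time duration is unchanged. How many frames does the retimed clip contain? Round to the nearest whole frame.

Frames at target rate = 227172 × (24000/1001) / (50) = 9912960/91 ≈ 108933.626.
Nearest whole frame: 108934.

108934 frames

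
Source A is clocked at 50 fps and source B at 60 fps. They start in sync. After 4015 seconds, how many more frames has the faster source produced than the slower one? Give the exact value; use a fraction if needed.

40150 frames

A emits 50 × 4015 = 200750 frames; B emits 60 × 4015 = 240900.
Difference = 40150 frames; B is ahead of A.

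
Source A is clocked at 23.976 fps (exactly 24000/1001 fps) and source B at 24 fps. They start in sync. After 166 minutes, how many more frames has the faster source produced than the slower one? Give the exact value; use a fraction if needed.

239040/1001 frames

166 min = 9960 s.
A emits 24000/1001 × 9960 = 239040000/1001 frames; B emits 24 × 9960 = 239040.
Difference = 239040/1001 frames (≈ 238.8012); B is ahead of A.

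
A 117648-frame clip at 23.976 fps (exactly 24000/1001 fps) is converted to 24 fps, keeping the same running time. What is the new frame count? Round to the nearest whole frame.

117766 frames

Frames at target rate = 117648 × (24) / (24000/1001) = 14720706/125 ≈ 117765.648.
Nearest whole frame: 117766.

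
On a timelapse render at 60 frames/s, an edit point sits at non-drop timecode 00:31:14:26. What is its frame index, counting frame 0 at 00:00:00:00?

frame 112466

Total seconds to the label: (0 × 3600 + 31 × 60 + 14) = 1874.
Frame index = 1874 × 60 + 26 = 112466.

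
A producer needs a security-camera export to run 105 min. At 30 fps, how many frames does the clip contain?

189000 frames

105 min = 6300 s.
Frames = 6300 × 30 = 189000.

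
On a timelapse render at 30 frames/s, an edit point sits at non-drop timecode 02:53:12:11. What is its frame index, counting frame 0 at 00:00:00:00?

frame 311771

Total seconds to the label: (2 × 3600 + 53 × 60 + 12) = 10392.
Frame index = 10392 × 30 + 11 = 311771.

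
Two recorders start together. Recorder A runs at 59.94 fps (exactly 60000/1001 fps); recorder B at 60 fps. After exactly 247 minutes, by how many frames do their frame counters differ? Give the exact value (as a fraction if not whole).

247 min = 14820 s.
A emits 60000/1001 × 14820 = 68400000/77 frames; B emits 60 × 14820 = 889200.
Difference = 68400/77 frames (≈ 888.3117); B is ahead of A.

68400/77 frames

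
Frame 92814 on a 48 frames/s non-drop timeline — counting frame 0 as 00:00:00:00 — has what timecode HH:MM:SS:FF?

00:32:13:30

92814 ÷ 48 = 1933 full seconds, remainder 30 frames.
1933 s = 0 h 32 min 13 s.
Timecode: 00:32:13:30.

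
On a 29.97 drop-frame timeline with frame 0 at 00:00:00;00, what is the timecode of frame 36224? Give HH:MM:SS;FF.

00:20:08;20

Ten DF minutes hold 17982 frames, so frame 36224 lies in block 2 (frames 35964–53945) with 260 frames into that block.
The block's first minute is 1800 frames and the rest 1798 each; 260 frames reaches minute 0, so 2 × 18 + 0 × 2 = 36 labels have been skipped so far.
Adding those back, label number 36224 + 36 = 36260 at 30 labels/s is 1208 s + 20 f = 0 h 20 min 8 s frame 20, i.e. 00:20:08;20.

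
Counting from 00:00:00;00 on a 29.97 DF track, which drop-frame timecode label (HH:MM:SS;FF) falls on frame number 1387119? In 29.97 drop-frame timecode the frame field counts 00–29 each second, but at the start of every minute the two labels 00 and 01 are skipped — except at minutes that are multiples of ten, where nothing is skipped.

12:51:23;17

Ten DF minutes hold 17982 frames, so frame 1387119 lies in block 77 (frames 1384614–1402595) with 2505 frames into that block.
The block's first minute is 1800 frames and the rest 1798 each; 2505 frames reaches minute 1, so 77 × 18 + 1 × 2 = 1388 labels have been skipped so far.
Adding those back, label number 1387119 + 1388 = 1388507 at 30 labels/s is 46283 s + 17 f = 12 h 51 min 23 s frame 17, i.e. 12:51:23;17.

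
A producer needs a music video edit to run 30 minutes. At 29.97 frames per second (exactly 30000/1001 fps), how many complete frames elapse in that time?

53946 frames

30 min = 1800 s.
Frames = 1800 × 30000/1001 = 54000000/1001 ≈ 53946.0539.
Complete frames: 53946.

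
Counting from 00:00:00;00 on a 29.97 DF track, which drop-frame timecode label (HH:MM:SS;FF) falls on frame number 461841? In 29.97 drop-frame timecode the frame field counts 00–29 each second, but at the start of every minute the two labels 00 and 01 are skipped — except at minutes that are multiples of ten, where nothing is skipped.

Each 10-minute DF block holds 10 × 60 × 30 − 9 × 2 = 17982 frames. 461841 ÷ 17982 → 25 full blocks, remainder 12291.
Within the partial block the first minute is 1800 frames and each further minute 1798, so 6 further minute boundaries passed. Total skipped labels = 18 × 25 + 2 × 6 = 462.
Non-drop label index = 461841 + 462 = 462303; at 30 labels/s that is 04:16:50:03, i.e. DF 04:16:50;03.

04:16:50;03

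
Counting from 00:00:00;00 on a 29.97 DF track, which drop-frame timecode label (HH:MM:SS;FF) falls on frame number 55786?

00:31:01;12

Each 10-minute DF block holds 10 × 60 × 30 − 9 × 2 = 17982 frames. 55786 ÷ 17982 → 3 full blocks, remainder 1840.
Within the partial block the first minute is 1800 frames and each further minute 1798, so 1 further minute boundary passed. Total skipped labels = 18 × 3 + 2 × 1 = 56.
Non-drop label index = 55786 + 56 = 55842; at 30 labels/s that is 00:31:01:12, i.e. DF 00:31:01;12.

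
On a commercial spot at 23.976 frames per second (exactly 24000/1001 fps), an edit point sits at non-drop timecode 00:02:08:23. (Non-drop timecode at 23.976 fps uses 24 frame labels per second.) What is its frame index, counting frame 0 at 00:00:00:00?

Total seconds to the label: (0 × 3600 + 2 × 60 + 8) = 128.
Frame index = 128 × 24 + 23 = 3095.

frame 3095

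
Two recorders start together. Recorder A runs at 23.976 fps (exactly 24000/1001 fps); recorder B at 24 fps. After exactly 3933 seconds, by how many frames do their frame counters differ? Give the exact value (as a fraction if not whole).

94392/1001 frames

A emits 24000/1001 × 3933 = 94392000/1001 frames; B emits 24 × 3933 = 94392.
Difference = 94392/1001 frames (≈ 94.2977); B is ahead of A.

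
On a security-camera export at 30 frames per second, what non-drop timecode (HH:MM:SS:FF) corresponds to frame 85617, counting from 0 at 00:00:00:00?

00:47:33:27

85617 ÷ 30 = 2853 full seconds, remainder 27 frames.
2853 s = 0 h 47 min 33 s.
Timecode: 00:47:33:27.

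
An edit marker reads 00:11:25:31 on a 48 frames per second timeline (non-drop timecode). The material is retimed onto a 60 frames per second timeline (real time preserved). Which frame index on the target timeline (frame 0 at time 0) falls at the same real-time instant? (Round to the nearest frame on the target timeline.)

frame 41139

Source frame index: (0×3600 + 11×60 + 25) × 48 + 31 = 32911.
Real time: 32911 / (48) = 32911/48 s.
Target frame: (32911/48) × (60) = 164555/4 ≈ 41138.750 → 41139.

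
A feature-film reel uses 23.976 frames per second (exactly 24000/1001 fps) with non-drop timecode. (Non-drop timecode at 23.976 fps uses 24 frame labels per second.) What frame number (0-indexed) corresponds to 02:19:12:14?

200462

Total seconds to the label: (2 × 3600 + 19 × 60 + 12) = 8352.
Frame index = 8352 × 24 + 14 = 200462.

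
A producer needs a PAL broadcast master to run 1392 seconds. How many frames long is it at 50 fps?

69600 frames

Frames = 1392 × 50 = 69600.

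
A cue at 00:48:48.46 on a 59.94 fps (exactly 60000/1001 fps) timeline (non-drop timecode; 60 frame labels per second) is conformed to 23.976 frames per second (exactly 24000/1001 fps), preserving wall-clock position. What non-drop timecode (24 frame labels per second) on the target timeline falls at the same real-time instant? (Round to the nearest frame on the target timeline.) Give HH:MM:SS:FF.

00:48:48:18

Source frame index: (0×3600 + 48×60 + 48) × 60 + 46 = 175726.
Real time: 175726 / (60000/1001) = 87950863/30000 s.
Target frame: (87950863/30000) × (24000/1001) = 351452/5 ≈ 70290.400 → 70290.
At 24 labels/s: frame 70290 → 00:48:48:18.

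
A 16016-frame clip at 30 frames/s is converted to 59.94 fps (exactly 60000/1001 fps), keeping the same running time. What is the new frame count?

Target frames = source frames × (target rate / source rate) = 16016 × (60000/1001)/(30) = 16016 × 2000/1001 = 32000.

32000 frames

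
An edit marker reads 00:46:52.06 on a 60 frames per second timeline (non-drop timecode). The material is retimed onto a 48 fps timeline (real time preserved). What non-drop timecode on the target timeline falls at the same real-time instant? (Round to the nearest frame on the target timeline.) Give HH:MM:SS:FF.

Source frame index: (0×3600 + 46×60 + 52) × 60 + 6 = 168726.
Real time: 168726 / (60) = 28121/10 s.
Target frame: (28121/10) × (48) = 674904/5 ≈ 134980.800 → 134981.
At 48 labels/s: frame 134981 → 00:46:52:05.

00:46:52:05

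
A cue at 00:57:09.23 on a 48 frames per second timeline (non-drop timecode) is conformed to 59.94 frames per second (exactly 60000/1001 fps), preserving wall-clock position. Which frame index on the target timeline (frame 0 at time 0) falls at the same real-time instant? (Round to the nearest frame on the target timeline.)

frame 205563

Source frame index: (0×3600 + 57×60 + 9) × 48 + 23 = 164615.
Real time: 164615 / (48) = 164615/48 s.
Target frame: (164615/48) × (60000/1001) = 18706250/91 ≈ 205563.187 → 205563.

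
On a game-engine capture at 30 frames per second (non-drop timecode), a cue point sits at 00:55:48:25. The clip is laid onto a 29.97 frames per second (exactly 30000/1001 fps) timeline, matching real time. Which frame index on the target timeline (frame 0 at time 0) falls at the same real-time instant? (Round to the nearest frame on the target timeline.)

Source frame index: (0×3600 + 55×60 + 48) × 30 + 25 = 100465.
Real time: 100465 / (30) = 20093/6 s.
Target frame: (20093/6) × (30000/1001) = 100465000/1001 ≈ 100364.635 → 100365.

frame 100365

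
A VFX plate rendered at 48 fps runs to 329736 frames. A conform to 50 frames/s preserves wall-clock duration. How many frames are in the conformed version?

343475 frames

Target frames = source frames × (target rate / source rate) = 329736 × (50)/(48) = 329736 × 25/24 = 343475.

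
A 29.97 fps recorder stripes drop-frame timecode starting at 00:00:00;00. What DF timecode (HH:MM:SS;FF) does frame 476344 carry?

Each 10-minute DF block holds 10 × 60 × 30 − 9 × 2 = 17982 frames. 476344 ÷ 17982 → 26 full blocks, remainder 8812.
Within the partial block the first minute is 1800 frames and each further minute 1798, so 4 further minute boundaries passed. Total skipped labels = 18 × 26 + 2 × 4 = 476.
Non-drop label index = 476344 + 476 = 476820; at 30 labels/s that is 04:24:54:00, i.e. DF 04:24:54;00.

04:24:54;00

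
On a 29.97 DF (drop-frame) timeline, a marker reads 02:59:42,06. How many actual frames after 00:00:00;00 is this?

Complete 10-minute blocks: 17, each 17982 frames → 305694.
Remaining 9 whole minutes in the current block: 1800 + 8 × 1798 = 16184 frames.
Within the current minute: 42 × 30 + 6 − 2 = 1264 (labels ;00/;01 skipped at this minute). Total = 305694 + 16184 + 1264 = 323142.

323142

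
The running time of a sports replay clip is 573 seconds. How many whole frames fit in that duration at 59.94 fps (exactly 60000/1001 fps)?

34345 frames

Frames = 573 × 60000/1001 = 34380000/1001 ≈ 34345.6543.
Complete frames: 34345.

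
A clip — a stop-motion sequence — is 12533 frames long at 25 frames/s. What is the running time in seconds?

Running time = 12533 / (25) = 501.32 s.

501.32 seconds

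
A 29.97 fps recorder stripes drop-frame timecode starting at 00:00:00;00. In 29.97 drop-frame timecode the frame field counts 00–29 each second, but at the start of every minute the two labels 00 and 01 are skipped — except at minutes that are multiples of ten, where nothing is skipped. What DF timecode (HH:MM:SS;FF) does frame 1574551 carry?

14:35:37;17

Ten DF minutes hold 17982 frames, so frame 1574551 lies in block 87 (frames 1564434–1582415) with 10117 frames into that block.
The block's first minute is 1800 frames and the rest 1798 each; 10117 frames reaches minute 5, so 87 × 18 + 5 × 2 = 1576 labels have been skipped so far.
Adding those back, label number 1574551 + 1576 = 1576127 at 30 labels/s is 52537 s + 17 f = 14 h 35 min 37 s frame 17, i.e. 14:35:37;17.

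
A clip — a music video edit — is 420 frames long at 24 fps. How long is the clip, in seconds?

17.5 seconds

Running time = 420 / (24) = 17.5 s.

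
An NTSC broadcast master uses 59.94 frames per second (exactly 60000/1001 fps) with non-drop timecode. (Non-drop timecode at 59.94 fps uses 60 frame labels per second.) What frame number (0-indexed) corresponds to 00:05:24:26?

19466

Total seconds to the label: (0 × 3600 + 5 × 60 + 24) = 324.
Frame index = 324 × 60 + 26 = 19466.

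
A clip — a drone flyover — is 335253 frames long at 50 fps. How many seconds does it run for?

6705.06 seconds

Running time = 335253 / (50) = 6705.06 s.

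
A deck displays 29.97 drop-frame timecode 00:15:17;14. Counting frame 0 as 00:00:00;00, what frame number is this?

Complete 10-minute blocks: 1, each 17982 frames → 17982.
Remaining 5 whole minutes in the current block: 1800 + 4 × 1798 = 8992 frames.
Within the current minute: 17 × 30 + 14 − 2 = 522 (labels ;00/;01 skipped at this minute). Total = 17982 + 8992 + 522 = 27496.

27496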